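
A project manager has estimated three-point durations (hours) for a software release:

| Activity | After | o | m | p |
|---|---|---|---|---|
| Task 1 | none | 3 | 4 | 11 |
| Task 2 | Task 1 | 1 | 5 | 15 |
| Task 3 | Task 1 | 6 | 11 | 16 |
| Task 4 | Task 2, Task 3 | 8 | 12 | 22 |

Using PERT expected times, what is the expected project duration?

29 hours

te_Task 1 = (3 + 4·4 + 11)/6 = 30/6 = 5
te_Task 2 = (1 + 4·5 + 15)/6 = 36/6 = 6
te_Task 3 = (6 + 4·11 + 16)/6 = 66/6 = 11
te_Task 4 = (8 + 4·12 + 22)/6 = 78/6 = 13

Forward pass:
ES_Task 1 = 0; EF_Task 1 = 5
ES_Task 2 = 5; EF_Task 2 = 5+6 = 11
ES_Task 3 = 5; EF_Task 3 = 5+11 = 16
ES_Task 4 = max(EF_Task 2=11, EF_Task 3=16) = 16; EF_Task 4 = 16+13 = 29
Expected project duration μ = 29 hours. Critical path: Task 1 → Task 3 → Task 4.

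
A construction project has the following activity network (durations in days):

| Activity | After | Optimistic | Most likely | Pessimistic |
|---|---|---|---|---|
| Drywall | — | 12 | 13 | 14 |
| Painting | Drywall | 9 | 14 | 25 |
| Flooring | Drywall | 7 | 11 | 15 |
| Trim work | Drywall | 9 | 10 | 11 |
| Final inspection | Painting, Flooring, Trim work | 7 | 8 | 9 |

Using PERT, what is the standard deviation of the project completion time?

2.71 days

te_Drywall = (12 + 4·13 + 14)/6 = 78/6 = 13; σ²_Drywall = ((14−12)/6)² = 0.111
te_Painting = (9 + 4·14 + 25)/6 = 90/6 = 15; σ²_Painting = ((25−9)/6)² = 7.111
te_Flooring = (7 + 4·11 + 15)/6 = 66/6 = 11; σ²_Flooring = ((15−7)/6)² = 1.778
te_Trim work = (9 + 4·10 + 11)/6 = 60/6 = 10; σ²_Trim work = ((11−9)/6)² = 0.111
te_Final inspection = (7 + 4·8 + 9)/6 = 48/6 = 8; σ²_Final inspection = ((9−7)/6)² = 0.111

Forward pass:
ES_Drywall = 0; EF_Drywall = 13
ES_Painting = 13; EF_Painting = 13+15 = 28
ES_Flooring = 13; EF_Flooring = 13+11 = 24
ES_Trim work = 13; EF_Trim work = 13+10 = 23
ES_Final inspection = max(EF_Painting=28, EF_Flooring=24, EF_Trim work=23) = 28; EF_Final inspection = 28+8 = 36
Expected project duration μ = 36 days. Critical path: Drywall → Painting → Final inspection.

Variance along critical path = 0.111 + 7.111 + 0.111 = 7.333
σ = √7.333 = 2.708 days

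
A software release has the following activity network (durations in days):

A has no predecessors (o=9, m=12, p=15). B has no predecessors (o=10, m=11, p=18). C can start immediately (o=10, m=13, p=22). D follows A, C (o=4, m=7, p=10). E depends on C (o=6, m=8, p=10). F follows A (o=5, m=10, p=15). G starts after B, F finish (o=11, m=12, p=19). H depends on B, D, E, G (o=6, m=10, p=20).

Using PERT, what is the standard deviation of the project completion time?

te_A = (9 + 4·12 + 15)/6 = 72/6 = 12; σ²_A = ((15−9)/6)² = 1.000
te_B = (10 + 4·11 + 18)/6 = 72/6 = 12; σ²_B = ((18−10)/6)² = 1.778
te_C = (10 + 4·13 + 22)/6 = 84/6 = 14; σ²_C = ((22−10)/6)² = 4.000
te_D = (4 + 4·7 + 10)/6 = 42/6 = 7; σ²_D = ((10−4)/6)² = 1.000
te_E = (6 + 4·8 + 10)/6 = 48/6 = 8; σ²_E = ((10−6)/6)² = 0.444
te_F = (5 + 4·10 + 15)/6 = 60/6 = 10; σ²_F = ((15−5)/6)² = 2.778
te_G = (11 + 4·12 + 19)/6 = 78/6 = 13; σ²_G = ((19−11)/6)² = 1.778
te_H = (6 + 4·10 + 20)/6 = 66/6 = 11; σ²_H = ((20−6)/6)² = 5.444

Forward pass:
ES_A = 0; EF_A = 12
ES_B = 0; EF_B = 12
ES_C = 0; EF_C = 14
ES_D = max(EF_A=12, EF_C=14) = 14; EF_D = 14+7 = 21
ES_E = 14; EF_E = 14+8 = 22
ES_F = 12; EF_F = 12+10 = 22
ES_G = max(EF_B=12, EF_F=22) = 22; EF_G = 22+13 = 35
ES_H = max(EF_B=12, EF_D=21, EF_E=22, EF_G=35) = 35; EF_H = 35+11 = 46
Expected project duration μ = 46 days. Critical path: A → F → G → H.

Variance along critical path = 1.000 + 2.778 + 1.778 + 5.444 = 11.000
σ = √11.000 = 3.317 days

3.32 days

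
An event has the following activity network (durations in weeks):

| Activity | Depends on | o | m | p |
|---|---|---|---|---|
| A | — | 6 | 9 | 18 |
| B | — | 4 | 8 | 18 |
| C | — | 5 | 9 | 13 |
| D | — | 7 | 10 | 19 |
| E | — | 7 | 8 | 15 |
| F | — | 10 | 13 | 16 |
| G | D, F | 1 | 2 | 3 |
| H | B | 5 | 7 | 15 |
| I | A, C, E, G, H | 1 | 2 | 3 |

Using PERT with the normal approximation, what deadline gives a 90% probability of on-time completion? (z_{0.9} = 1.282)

te_A = (6 + 4·9 + 18)/6 = 60/6 = 10; σ²_A = ((18−6)/6)² = 4.000
te_B = (4 + 4·8 + 18)/6 = 54/6 = 9; σ²_B = ((18−4)/6)² = 5.444
te_C = (5 + 4·9 + 13)/6 = 54/6 = 9; σ²_C = ((13−5)/6)² = 1.778
te_D = (7 + 4·10 + 19)/6 = 66/6 = 11; σ²_D = ((19−7)/6)² = 4.000
te_E = (7 + 4·8 + 15)/6 = 54/6 = 9; σ²_E = ((15−7)/6)² = 1.778
te_F = (10 + 4·13 + 16)/6 = 78/6 = 13; σ²_F = ((16−10)/6)² = 1.000
te_G = (1 + 4·2 + 3)/6 = 12/6 = 2; σ²_G = ((3−1)/6)² = 0.111
te_H = (5 + 4·7 + 15)/6 = 48/6 = 8; σ²_H = ((15−5)/6)² = 2.778
te_I = (1 + 4·2 + 3)/6 = 12/6 = 2; σ²_I = ((3−1)/6)² = 0.111

Forward pass:
ES_A = 0; EF_A = 10
ES_B = 0; EF_B = 9
ES_C = 0; EF_C = 9
ES_D = 0; EF_D = 11
ES_E = 0; EF_E = 9
ES_F = 0; EF_F = 13
ES_G = max(EF_D=11, EF_F=13) = 13; EF_G = 13+2 = 15
ES_H = 9; EF_H = 9+8 = 17
ES_I = max(EF_A=10, EF_C=9, EF_E=9, EF_G=15, EF_H=17) = 17; EF_I = 17+2 = 19
Expected project duration μ = 19 weeks. Critical path: B → H → I.

Variance along critical path = 5.444 + 2.778 + 0.111 = 8.333; σ = 2.887 weeks.
D = μ + z·σ = 19 + 1.282·2.887 = 22.7 weeks

22.7 weeks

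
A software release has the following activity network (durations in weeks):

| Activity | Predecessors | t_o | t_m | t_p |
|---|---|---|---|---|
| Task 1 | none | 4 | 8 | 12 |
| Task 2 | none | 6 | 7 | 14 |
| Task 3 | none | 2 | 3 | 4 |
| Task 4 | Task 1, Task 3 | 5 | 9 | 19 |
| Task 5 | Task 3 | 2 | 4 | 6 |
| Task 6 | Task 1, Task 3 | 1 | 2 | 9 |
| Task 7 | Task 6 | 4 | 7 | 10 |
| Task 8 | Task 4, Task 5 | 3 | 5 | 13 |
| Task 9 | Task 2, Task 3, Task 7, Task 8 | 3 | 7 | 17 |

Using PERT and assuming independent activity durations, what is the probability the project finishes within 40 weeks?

0.979

te_Task 1 = (4 + 4·8 + 12)/6 = 48/6 = 8; σ²_Task 1 = ((12−4)/6)² = 1.778
te_Task 2 = (6 + 4·7 + 14)/6 = 48/6 = 8; σ²_Task 2 = ((14−6)/6)² = 1.778
te_Task 3 = (2 + 4·3 + 4)/6 = 18/6 = 3; σ²_Task 3 = ((4−2)/6)² = 0.111
te_Task 4 = (5 + 4·9 + 19)/6 = 60/6 = 10; σ²_Task 4 = ((19−5)/6)² = 5.444
te_Task 5 = (2 + 4·4 + 6)/6 = 24/6 = 4; σ²_Task 5 = ((6−2)/6)² = 0.444
te_Task 6 = (1 + 4·2 + 9)/6 = 18/6 = 3; σ²_Task 6 = ((9−1)/6)² = 1.778
te_Task 7 = (4 + 4·7 + 10)/6 = 42/6 = 7; σ²_Task 7 = ((10−4)/6)² = 1.000
te_Task 8 = (3 + 4·5 + 13)/6 = 36/6 = 6; σ²_Task 8 = ((13−3)/6)² = 2.778
te_Task 9 = (3 + 4·7 + 17)/6 = 48/6 = 8; σ²_Task 9 = ((17−3)/6)² = 5.444

Forward pass:
ES_Task 1 = 0; EF_Task 1 = 8
ES_Task 2 = 0; EF_Task 2 = 8
ES_Task 3 = 0; EF_Task 3 = 3
ES_Task 4 = max(EF_Task 1=8, EF_Task 3=3) = 8; EF_Task 4 = 8+10 = 18
ES_Task 5 = 3; EF_Task 5 = 3+4 = 7
ES_Task 6 = max(EF_Task 1=8, EF_Task 3=3) = 8; EF_Task 6 = 8+3 = 11
ES_Task 7 = 11; EF_Task 7 = 11+7 = 18
ES_Task 8 = max(EF_Task 4=18, EF_Task 5=7) = 18; EF_Task 8 = 18+6 = 24
ES_Task 9 = max(EF_Task 2=8, EF_Task 3=3, EF_Task 7=18, EF_Task 8=24) = 24; EF_Task 9 = 24+8 = 32
Expected project duration μ = 32 weeks. Critical path: Task 1 → Task 4 → Task 8 → Task 9.

Variance along critical path = 1.778 + 5.444 + 2.778 + 5.444 = 15.444; σ = √15.444 = 3.930 weeks.
Z = (40 − 32) / 3.930 = 2.036
P(T ≤ 40) = Φ(2.036) ≈ 0.979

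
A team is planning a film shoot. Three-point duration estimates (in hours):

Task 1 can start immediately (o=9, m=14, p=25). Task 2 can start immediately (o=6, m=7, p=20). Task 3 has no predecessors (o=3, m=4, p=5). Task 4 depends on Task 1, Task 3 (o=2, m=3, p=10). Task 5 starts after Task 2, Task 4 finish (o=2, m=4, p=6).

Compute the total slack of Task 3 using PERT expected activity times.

11 hours

te_Task 1 = (9 + 4·14 + 25)/6 = 90/6 = 15
te_Task 2 = (6 + 4·7 + 20)/6 = 54/6 = 9
te_Task 3 = (3 + 4·4 + 5)/6 = 24/6 = 4
te_Task 4 = (2 + 4·3 + 10)/6 = 24/6 = 4
te_Task 5 = (2 + 4·4 + 6)/6 = 24/6 = 4

Forward pass:
ES_Task 1 = 0; EF_Task 1 = 15
ES_Task 2 = 0; EF_Task 2 = 9
ES_Task 3 = 0; EF_Task 3 = 4
ES_Task 4 = max(EF_Task 1=15, EF_Task 3=4) = 15; EF_Task 4 = 15+4 = 19
ES_Task 5 = max(EF_Task 2=9, EF_Task 4=19) = 19; EF_Task 5 = 19+4 = 23
Expected project duration μ = 23 hours. Critical path: Task 1 → Task 4 → Task 5.

Backward pass:
LF_Task 5 = 23; LS_Task 5 = 23−4 = 19
LF_Task 4 = LS_Task 5 = 19; LS_Task 4 = 19−4 = 15
LF_Task 3 = LS_Task 4 = 15; LS_Task 3 = 15−4 = 11
LF_Task 2 = LS_Task 5 = 19; LS_Task 2 = 19−9 = 10
LF_Task 1 = LS_Task 4 = 15; LS_Task 1 = 15−15 = 0
Slack_Task 3 = LS_Task 3 − ES_Task 3 = 11 − 0 = 11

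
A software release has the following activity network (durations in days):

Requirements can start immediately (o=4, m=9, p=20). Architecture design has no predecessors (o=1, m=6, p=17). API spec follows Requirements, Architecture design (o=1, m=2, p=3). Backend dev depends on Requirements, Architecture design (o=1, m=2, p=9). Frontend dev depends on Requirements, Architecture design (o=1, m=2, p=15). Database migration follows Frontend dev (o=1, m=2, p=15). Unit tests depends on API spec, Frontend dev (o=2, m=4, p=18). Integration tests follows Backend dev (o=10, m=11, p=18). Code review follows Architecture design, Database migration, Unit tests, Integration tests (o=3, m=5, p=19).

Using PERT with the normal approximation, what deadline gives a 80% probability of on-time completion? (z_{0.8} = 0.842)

35.6 days

te_Requirements = (4 + 4·9 + 20)/6 = 60/6 = 10; σ²_Requirements = ((20−4)/6)² = 7.111
te_Architecture design = (1 + 4·6 + 17)/6 = 42/6 = 7; σ²_Architecture design = ((17−1)/6)² = 7.111
te_API spec = (1 + 4·2 + 3)/6 = 12/6 = 2; σ²_API spec = ((3−1)/6)² = 0.111
te_Backend dev = (1 + 4·2 + 9)/6 = 18/6 = 3; σ²_Backend dev = ((9−1)/6)² = 1.778
te_Frontend dev = (1 + 4·2 + 15)/6 = 24/6 = 4; σ²_Frontend dev = ((15−1)/6)² = 5.444
te_Database migration = (1 + 4·2 + 15)/6 = 24/6 = 4; σ²_Database migration = ((15−1)/6)² = 5.444
te_Unit tests = (2 + 4·4 + 18)/6 = 36/6 = 6; σ²_Unit tests = ((18−2)/6)² = 7.111
te_Integration tests = (10 + 4·11 + 18)/6 = 72/6 = 12; σ²_Integration tests = ((18−10)/6)² = 1.778
te_Code review = (3 + 4·5 + 19)/6 = 42/6 = 7; σ²_Code review = ((19−3)/6)² = 7.111

Forward pass:
ES_Requirements = 0; EF_Requirements = 10
ES_Architecture design = 0; EF_Architecture design = 7
ES_API spec = max(EF_Requirements=10, EF_Architecture design=7) = 10; EF_API spec = 10+2 = 12
ES_Backend dev = max(EF_Requirements=10, EF_Architecture design=7) = 10; EF_Backend dev = 10+3 = 13
ES_Frontend dev = max(EF_Requirements=10, EF_Architecture design=7) = 10; EF_Frontend dev = 10+4 = 14
ES_Database migration = 14; EF_Database migration = 14+4 = 18
ES_Unit tests = max(EF_API spec=12, EF_Frontend dev=14) = 14; EF_Unit tests = 14+6 = 20
ES_Integration tests = 13; EF_Integration tests = 13+12 = 25
ES_Code review = max(EF_Architecture design=7, EF_Database migration=18, EF_Unit tests=20, EF_Integration tests=25) = 25; EF_Code review = 25+7 = 32
Expected project duration μ = 32 days. Critical path: Requirements → Backend dev → Integration tests → Code review.

Variance along critical path = 7.111 + 1.778 + 1.778 + 7.111 = 17.778; σ = 4.216 days.
D = μ + z·σ = 32 + 0.842·4.216 = 35.6 days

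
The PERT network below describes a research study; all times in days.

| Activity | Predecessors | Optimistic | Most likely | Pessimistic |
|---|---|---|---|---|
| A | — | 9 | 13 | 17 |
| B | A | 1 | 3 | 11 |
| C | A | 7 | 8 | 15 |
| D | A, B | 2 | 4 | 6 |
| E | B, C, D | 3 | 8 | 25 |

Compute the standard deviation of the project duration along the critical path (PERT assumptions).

te_A = (9 + 4·13 + 17)/6 = 78/6 = 13; σ²_A = ((17−9)/6)² = 1.778
te_B = (1 + 4·3 + 11)/6 = 24/6 = 4; σ²_B = ((11−1)/6)² = 2.778
te_C = (7 + 4·8 + 15)/6 = 54/6 = 9; σ²_C = ((15−7)/6)² = 1.778
te_D = (2 + 4·4 + 6)/6 = 24/6 = 4; σ²_D = ((6−2)/6)² = 0.444
te_E = (3 + 4·8 + 25)/6 = 60/6 = 10; σ²_E = ((25−3)/6)² = 13.444

Forward pass:
ES_A = 0; EF_A = 13
ES_B = 13; EF_B = 13+4 = 17
ES_C = 13; EF_C = 13+9 = 22
ES_D = max(EF_A=13, EF_B=17) = 17; EF_D = 17+4 = 21
ES_E = max(EF_B=17, EF_C=22, EF_D=21) = 22; EF_E = 22+10 = 32
Expected project duration μ = 32 days. Critical path: A → C → E.

Variance along critical path = 1.778 + 1.778 + 13.444 = 17.000
σ = √17.000 = 4.123 days

4.12 days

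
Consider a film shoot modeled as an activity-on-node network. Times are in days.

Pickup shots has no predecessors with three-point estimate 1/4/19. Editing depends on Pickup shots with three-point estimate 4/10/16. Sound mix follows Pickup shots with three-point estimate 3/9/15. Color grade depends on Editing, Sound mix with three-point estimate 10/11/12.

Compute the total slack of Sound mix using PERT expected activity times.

1 days

te_Pickup shots = (1 + 4·4 + 19)/6 = 36/6 = 6
te_Editing = (4 + 4·10 + 16)/6 = 60/6 = 10
te_Sound mix = (3 + 4·9 + 15)/6 = 54/6 = 9
te_Color grade = (10 + 4·11 + 12)/6 = 66/6 = 11

Forward pass:
ES_Pickup shots = 0; EF_Pickup shots = 6
ES_Editing = 6; EF_Editing = 6+10 = 16
ES_Sound mix = 6; EF_Sound mix = 6+9 = 15
ES_Color grade = max(EF_Editing=16, EF_Sound mix=15) = 16; EF_Color grade = 16+11 = 27
Expected project duration μ = 27 days. Critical path: Pickup shots → Editing → Color grade.

Backward pass:
LF_Color grade = 27; LS_Color grade = 27−11 = 16
LF_Sound mix = LS_Color grade = 16; LS_Sound mix = 16−9 = 7
LF_Editing = LS_Color grade = 16; LS_Editing = 16−10 = 6
LF_Pickup shots = min(LS_Editing=6, LS_Sound mix=7) = 6; LS_Pickup shots = 6−6 = 0
Slack_Sound mix = LS_Sound mix − ES_Sound mix = 7 − 6 = 1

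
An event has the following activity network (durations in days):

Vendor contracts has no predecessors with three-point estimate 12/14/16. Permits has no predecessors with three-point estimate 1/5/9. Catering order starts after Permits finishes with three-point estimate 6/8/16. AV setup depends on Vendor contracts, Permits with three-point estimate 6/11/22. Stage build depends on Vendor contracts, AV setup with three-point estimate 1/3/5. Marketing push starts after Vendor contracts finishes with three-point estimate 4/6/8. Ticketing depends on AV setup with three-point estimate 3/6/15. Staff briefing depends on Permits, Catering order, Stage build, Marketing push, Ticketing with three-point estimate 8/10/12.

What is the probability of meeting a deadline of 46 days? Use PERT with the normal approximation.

te_Vendor contracts = (12 + 4·14 + 16)/6 = 84/6 = 14; σ²_Vendor contracts = ((16−12)/6)² = 0.444
te_Permits = (1 + 4·5 + 9)/6 = 30/6 = 5; σ²_Permits = ((9−1)/6)² = 1.778
te_Catering order = (6 + 4·8 + 16)/6 = 54/6 = 9; σ²_Catering order = ((16−6)/6)² = 2.778
te_AV setup = (6 + 4·11 + 22)/6 = 72/6 = 12; σ²_AV setup = ((22−6)/6)² = 7.111
te_Stage build = (1 + 4·3 + 5)/6 = 18/6 = 3; σ²_Stage build = ((5−1)/6)² = 0.444
te_Marketing push = (4 + 4·6 + 8)/6 = 36/6 = 6; σ²_Marketing push = ((8−4)/6)² = 0.444
te_Ticketing = (3 + 4·6 + 15)/6 = 42/6 = 7; σ²_Ticketing = ((15−3)/6)² = 4.000
te_Staff briefing = (8 + 4·10 + 12)/6 = 60/6 = 10; σ²_Staff briefing = ((12−8)/6)² = 0.444

Forward pass:
ES_Vendor contracts = 0; EF_Vendor contracts = 14
ES_Permits = 0; EF_Permits = 5
ES_Catering order = 5; EF_Catering order = 5+9 = 14
ES_AV setup = max(EF_Vendor contracts=14, EF_Permits=5) = 14; EF_AV setup = 14+12 = 26
ES_Stage build = max(EF_Vendor contracts=14, EF_AV setup=26) = 26; EF_Stage build = 26+3 = 29
ES_Marketing push = 14; EF_Marketing push = 14+6 = 20
ES_Ticketing = 26; EF_Ticketing = 26+7 = 33
ES_Staff briefing = max(EF_Permits=5, EF_Catering order=14, EF_Stage build=29, EF_Marketing push=20, EF_Ticketing=33) = 33; EF_Staff briefing = 33+10 = 43
Expected project duration μ = 43 days. Critical path: Vendor contracts → AV setup → Ticketing → Staff briefing.

Variance along critical path = 0.444 + 7.111 + 4.000 + 0.444 = 12.000; σ = √12.000 = 3.464 days.
Z = (46 − 43) / 3.464 = 0.866
P(T ≤ 46) = Φ(0.866) ≈ 0.807

0.807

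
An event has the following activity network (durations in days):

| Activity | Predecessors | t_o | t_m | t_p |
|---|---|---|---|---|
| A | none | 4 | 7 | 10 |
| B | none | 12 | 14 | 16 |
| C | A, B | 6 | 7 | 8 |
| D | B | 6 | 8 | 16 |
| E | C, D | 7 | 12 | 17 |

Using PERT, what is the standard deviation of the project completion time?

te_A = (4 + 4·7 + 10)/6 = 42/6 = 7; σ²_A = ((10−4)/6)² = 1.000
te_B = (12 + 4·14 + 16)/6 = 84/6 = 14; σ²_B = ((16−12)/6)² = 0.444
te_C = (6 + 4·7 + 8)/6 = 42/6 = 7; σ²_C = ((8−6)/6)² = 0.111
te_D = (6 + 4·8 + 16)/6 = 54/6 = 9; σ²_D = ((16−6)/6)² = 2.778
te_E = (7 + 4·12 + 17)/6 = 72/6 = 12; σ²_E = ((17−7)/6)² = 2.778

Forward pass:
ES_A = 0; EF_A = 7
ES_B = 0; EF_B = 14
ES_C = max(EF_A=7, EF_B=14) = 14; EF_C = 14+7 = 21
ES_D = 14; EF_D = 14+9 = 23
ES_E = max(EF_C=21, EF_D=23) = 23; EF_E = 23+12 = 35
Expected project duration μ = 35 days. Critical path: B → D → E.

Variance along critical path = 0.444 + 2.778 + 2.778 = 6.000
σ = √6.000 = 2.449 days

2.45 days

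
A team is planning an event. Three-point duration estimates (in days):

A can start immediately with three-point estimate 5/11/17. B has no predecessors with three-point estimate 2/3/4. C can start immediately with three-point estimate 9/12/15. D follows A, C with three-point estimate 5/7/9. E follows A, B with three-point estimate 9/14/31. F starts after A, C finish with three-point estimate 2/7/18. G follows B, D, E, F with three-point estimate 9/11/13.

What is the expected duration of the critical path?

38 days

te_A = (5 + 4·11 + 17)/6 = 66/6 = 11
te_B = (2 + 4·3 + 4)/6 = 18/6 = 3
te_C = (9 + 4·12 + 15)/6 = 72/6 = 12
te_D = (5 + 4·7 + 9)/6 = 42/6 = 7
te_E = (9 + 4·14 + 31)/6 = 96/6 = 16
te_F = (2 + 4·7 + 18)/6 = 48/6 = 8
te_G = (9 + 4·11 + 13)/6 = 66/6 = 11

Forward pass:
ES_A = 0; EF_A = 11
ES_B = 0; EF_B = 3
ES_C = 0; EF_C = 12
ES_D = max(EF_A=11, EF_C=12) = 12; EF_D = 12+7 = 19
ES_E = max(EF_A=11, EF_B=3) = 11; EF_E = 11+16 = 27
ES_F = max(EF_A=11, EF_C=12) = 12; EF_F = 12+8 = 20
ES_G = max(EF_B=3, EF_D=19, EF_E=27, EF_F=20) = 27; EF_G = 27+11 = 38
Expected project duration μ = 38 days. Critical path: A → E → G.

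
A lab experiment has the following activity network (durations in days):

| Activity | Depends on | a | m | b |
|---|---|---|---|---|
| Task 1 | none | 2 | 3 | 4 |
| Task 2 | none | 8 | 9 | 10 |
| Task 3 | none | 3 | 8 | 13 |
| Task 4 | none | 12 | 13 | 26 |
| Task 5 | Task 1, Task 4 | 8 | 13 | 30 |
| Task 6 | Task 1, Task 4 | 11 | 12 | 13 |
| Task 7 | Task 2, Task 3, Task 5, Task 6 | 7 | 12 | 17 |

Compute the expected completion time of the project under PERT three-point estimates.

42 days

te_Task 1 = (2 + 4·3 + 4)/6 = 18/6 = 3
te_Task 2 = (8 + 4·9 + 10)/6 = 54/6 = 9
te_Task 3 = (3 + 4·8 + 13)/6 = 48/6 = 8
te_Task 4 = (12 + 4·13 + 26)/6 = 90/6 = 15
te_Task 5 = (8 + 4·13 + 30)/6 = 90/6 = 15
te_Task 6 = (11 + 4·12 + 13)/6 = 72/6 = 12
te_Task 7 = (7 + 4·12 + 17)/6 = 72/6 = 12

Forward pass:
ES_Task 1 = 0; EF_Task 1 = 3
ES_Task 2 = 0; EF_Task 2 = 9
ES_Task 3 = 0; EF_Task 3 = 8
ES_Task 4 = 0; EF_Task 4 = 15
ES_Task 5 = max(EF_Task 1=3, EF_Task 4=15) = 15; EF_Task 5 = 15+15 = 30
ES_Task 6 = max(EF_Task 1=3, EF_Task 4=15) = 15; EF_Task 6 = 15+12 = 27
ES_Task 7 = max(EF_Task 2=9, EF_Task 3=8, EF_Task 5=30, EF_Task 6=27) = 30; EF_Task 7 = 30+12 = 42
Expected project duration μ = 42 days. Critical path: Task 4 → Task 5 → Task 7.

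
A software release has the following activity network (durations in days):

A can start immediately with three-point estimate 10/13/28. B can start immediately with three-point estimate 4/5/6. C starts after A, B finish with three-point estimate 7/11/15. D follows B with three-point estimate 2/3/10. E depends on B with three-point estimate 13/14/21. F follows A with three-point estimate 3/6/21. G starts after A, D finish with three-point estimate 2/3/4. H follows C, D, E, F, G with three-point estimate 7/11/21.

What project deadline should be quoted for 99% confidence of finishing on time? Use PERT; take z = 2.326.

47.4 days

te_A = (10 + 4·13 + 28)/6 = 90/6 = 15; σ²_A = ((28−10)/6)² = 9.000
te_B = (4 + 4·5 + 6)/6 = 30/6 = 5; σ²_B = ((6−4)/6)² = 0.111
te_C = (7 + 4·11 + 15)/6 = 66/6 = 11; σ²_C = ((15−7)/6)² = 1.778
te_D = (2 + 4·3 + 10)/6 = 24/6 = 4; σ²_D = ((10−2)/6)² = 1.778
te_E = (13 + 4·14 + 21)/6 = 90/6 = 15; σ²_E = ((21−13)/6)² = 1.778
te_F = (3 + 4·6 + 21)/6 = 48/6 = 8; σ²_F = ((21−3)/6)² = 9.000
te_G = (2 + 4·3 + 4)/6 = 18/6 = 3; σ²_G = ((4−2)/6)² = 0.111
te_H = (7 + 4·11 + 21)/6 = 72/6 = 12; σ²_H = ((21−7)/6)² = 5.444

Forward pass:
ES_A = 0; EF_A = 15
ES_B = 0; EF_B = 5
ES_C = max(EF_A=15, EF_B=5) = 15; EF_C = 15+11 = 26
ES_D = 5; EF_D = 5+4 = 9
ES_E = 5; EF_E = 5+15 = 20
ES_F = 15; EF_F = 15+8 = 23
ES_G = max(EF_A=15, EF_D=9) = 15; EF_G = 15+3 = 18
ES_H = max(EF_C=26, EF_D=9, EF_E=20, EF_F=23, EF_G=18) = 26; EF_H = 26+12 = 38
Expected project duration μ = 38 days. Critical path: A → C → H.

Variance along critical path = 9.000 + 1.778 + 5.444 = 16.222; σ = 4.028 days.
D = μ + z·σ = 38 + 2.326·4.028 = 47.4 days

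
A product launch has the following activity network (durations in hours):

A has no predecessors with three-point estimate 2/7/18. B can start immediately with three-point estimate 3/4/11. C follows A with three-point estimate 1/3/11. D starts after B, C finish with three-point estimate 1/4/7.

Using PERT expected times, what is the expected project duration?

16 hours

te_A = (2 + 4·7 + 18)/6 = 48/6 = 8
te_B = (3 + 4·4 + 11)/6 = 30/6 = 5
te_C = (1 + 4·3 + 11)/6 = 24/6 = 4
te_D = (1 + 4·4 + 7)/6 = 24/6 = 4

Forward pass:
ES_A = 0; EF_A = 8
ES_B = 0; EF_B = 5
ES_C = 8; EF_C = 8+4 = 12
ES_D = max(EF_B=5, EF_C=12) = 12; EF_D = 12+4 = 16
Expected project duration μ = 16 hours. Critical path: A → C → D.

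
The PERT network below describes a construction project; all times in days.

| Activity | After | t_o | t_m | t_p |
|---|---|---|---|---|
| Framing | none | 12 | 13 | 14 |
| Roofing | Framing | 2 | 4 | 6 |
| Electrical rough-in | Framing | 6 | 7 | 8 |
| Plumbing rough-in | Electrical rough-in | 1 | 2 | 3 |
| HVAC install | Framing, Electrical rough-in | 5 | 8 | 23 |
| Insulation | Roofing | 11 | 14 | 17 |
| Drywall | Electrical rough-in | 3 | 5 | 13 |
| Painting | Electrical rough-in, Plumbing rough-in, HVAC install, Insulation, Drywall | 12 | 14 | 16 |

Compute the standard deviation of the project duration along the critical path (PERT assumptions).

1.41 days

te_Framing = (12 + 4·13 + 14)/6 = 78/6 = 13; σ²_Framing = ((14−12)/6)² = 0.111
te_Roofing = (2 + 4·4 + 6)/6 = 24/6 = 4; σ²_Roofing = ((6−2)/6)² = 0.444
te_Electrical rough-in = (6 + 4·7 + 8)/6 = 42/6 = 7; σ²_Electrical rough-in = ((8−6)/6)² = 0.111
te_Plumbing rough-in = (1 + 4·2 + 3)/6 = 12/6 = 2; σ²_Plumbing rough-in = ((3−1)/6)² = 0.111
te_HVAC install = (5 + 4·8 + 23)/6 = 60/6 = 10; σ²_HVAC install = ((23−5)/6)² = 9.000
te_Insulation = (11 + 4·14 + 17)/6 = 84/6 = 14; σ²_Insulation = ((17−11)/6)² = 1.000
te_Drywall = (3 + 4·5 + 13)/6 = 36/6 = 6; σ²_Drywall = ((13−3)/6)² = 2.778
te_Painting = (12 + 4·14 + 16)/6 = 84/6 = 14; σ²_Painting = ((16−12)/6)² = 0.444

Forward pass:
ES_Framing = 0; EF_Framing = 13
ES_Roofing = 13; EF_Roofing = 13+4 = 17
ES_Electrical rough-in = 13; EF_Electrical rough-in = 13+7 = 20
ES_Plumbing rough-in = 20; EF_Plumbing rough-in = 20+2 = 22
ES_HVAC install = max(EF_Framing=13, EF_Electrical rough-in=20) = 20; EF_HVAC install = 20+10 = 30
ES_Insulation = 17; EF_Insulation = 17+14 = 31
ES_Drywall = 20; EF_Drywall = 20+6 = 26
ES_Painting = max(EF_Electrical rough-in=20, EF_Plumbing rough-in=22, EF_HVAC install=30, EF_Insulation=31, EF_Drywall=26) = 31; EF_Painting = 31+14 = 45
Expected project duration μ = 45 days. Critical path: Framing → Roofing → Insulation → Painting.

Variance along critical path = 0.111 + 0.444 + 1.000 + 0.444 = 2.000
σ = √2.000 = 1.414 days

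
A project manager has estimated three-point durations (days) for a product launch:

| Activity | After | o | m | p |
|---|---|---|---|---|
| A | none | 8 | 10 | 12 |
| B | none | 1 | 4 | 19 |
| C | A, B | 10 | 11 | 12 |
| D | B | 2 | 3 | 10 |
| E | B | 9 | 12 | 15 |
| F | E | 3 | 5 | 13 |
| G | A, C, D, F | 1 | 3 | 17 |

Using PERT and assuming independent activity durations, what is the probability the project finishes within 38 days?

te_A = (8 + 4·10 + 12)/6 = 60/6 = 10; σ²_A = ((12−8)/6)² = 0.444
te_B = (1 + 4·4 + 19)/6 = 36/6 = 6; σ²_B = ((19−1)/6)² = 9.000
te_C = (10 + 4·11 + 12)/6 = 66/6 = 11; σ²_C = ((12−10)/6)² = 0.111
te_D = (2 + 4·3 + 10)/6 = 24/6 = 4; σ²_D = ((10−2)/6)² = 1.778
te_E = (9 + 4·12 + 15)/6 = 72/6 = 12; σ²_E = ((15−9)/6)² = 1.000
te_F = (3 + 4·5 + 13)/6 = 36/6 = 6; σ²_F = ((13−3)/6)² = 2.778
te_G = (1 + 4·3 + 17)/6 = 30/6 = 5; σ²_G = ((17−1)/6)² = 7.111

Forward pass:
ES_A = 0; EF_A = 10
ES_B = 0; EF_B = 6
ES_C = max(EF_A=10, EF_B=6) = 10; EF_C = 10+11 = 21
ES_D = 6; EF_D = 6+4 = 10
ES_E = 6; EF_E = 6+12 = 18
ES_F = 18; EF_F = 18+6 = 24
ES_G = max(EF_A=10, EF_C=21, EF_D=10, EF_F=24) = 24; EF_G = 24+5 = 29
Expected project duration μ = 29 days. Critical path: B → E → F → G.

Variance along critical path = 9.000 + 1.000 + 2.778 + 7.111 = 19.889; σ = √19.889 = 4.460 days.
Z = (38 − 29) / 4.460 = 2.018
P(T ≤ 38) = Φ(2.018) ≈ 0.978

0.978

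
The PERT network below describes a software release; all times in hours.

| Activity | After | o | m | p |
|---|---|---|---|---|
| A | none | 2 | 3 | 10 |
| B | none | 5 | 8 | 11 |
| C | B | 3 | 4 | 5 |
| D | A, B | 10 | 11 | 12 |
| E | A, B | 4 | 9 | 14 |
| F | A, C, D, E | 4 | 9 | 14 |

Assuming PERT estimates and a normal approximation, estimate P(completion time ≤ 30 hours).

te_A = (2 + 4·3 + 10)/6 = 24/6 = 4; σ²_A = ((10−2)/6)² = 1.778
te_B = (5 + 4·8 + 11)/6 = 48/6 = 8; σ²_B = ((11−5)/6)² = 1.000
te_C = (3 + 4·4 + 5)/6 = 24/6 = 4; σ²_C = ((5−3)/6)² = 0.111
te_D = (10 + 4·11 + 12)/6 = 66/6 = 11; σ²_D = ((12−10)/6)² = 0.111
te_E = (4 + 4·9 + 14)/6 = 54/6 = 9; σ²_E = ((14−4)/6)² = 2.778
te_F = (4 + 4·9 + 14)/6 = 54/6 = 9; σ²_F = ((14−4)/6)² = 2.778

Forward pass:
ES_A = 0; EF_A = 4
ES_B = 0; EF_B = 8
ES_C = 8; EF_C = 8+4 = 12
ES_D = max(EF_A=4, EF_B=8) = 8; EF_D = 8+11 = 19
ES_E = max(EF_A=4, EF_B=8) = 8; EF_E = 8+9 = 17
ES_F = max(EF_A=4, EF_C=12, EF_D=19, EF_E=17) = 19; EF_F = 19+9 = 28
Expected project duration μ = 28 hours. Critical path: B → D → F.

Variance along critical path = 1.000 + 0.111 + 2.778 = 3.889; σ = √3.889 = 1.972 hours.
Z = (30 − 28) / 1.972 = 1.014
P(T ≤ 30) = Φ(1.014) ≈ 0.845

0.845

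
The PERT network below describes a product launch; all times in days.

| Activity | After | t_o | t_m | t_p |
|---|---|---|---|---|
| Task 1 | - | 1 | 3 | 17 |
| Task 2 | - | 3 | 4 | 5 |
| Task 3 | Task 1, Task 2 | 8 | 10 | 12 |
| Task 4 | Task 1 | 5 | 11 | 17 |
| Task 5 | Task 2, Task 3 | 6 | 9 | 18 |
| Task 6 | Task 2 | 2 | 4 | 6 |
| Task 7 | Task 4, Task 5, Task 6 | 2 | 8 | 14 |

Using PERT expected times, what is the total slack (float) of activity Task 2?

1 days

te_Task 1 = (1 + 4·3 + 17)/6 = 30/6 = 5
te_Task 2 = (3 + 4·4 + 5)/6 = 24/6 = 4
te_Task 3 = (8 + 4·10 + 12)/6 = 60/6 = 10
te_Task 4 = (5 + 4·11 + 17)/6 = 66/6 = 11
te_Task 5 = (6 + 4·9 + 18)/6 = 60/6 = 10
te_Task 6 = (2 + 4·4 + 6)/6 = 24/6 = 4
te_Task 7 = (2 + 4·8 + 14)/6 = 48/6 = 8

Forward pass:
ES_Task 1 = 0; EF_Task 1 = 5
ES_Task 2 = 0; EF_Task 2 = 4
ES_Task 3 = max(EF_Task 1=5, EF_Task 2=4) = 5; EF_Task 3 = 5+10 = 15
ES_Task 4 = 5; EF_Task 4 = 5+11 = 16
ES_Task 5 = max(EF_Task 2=4, EF_Task 3=15) = 15; EF_Task 5 = 15+10 = 25
ES_Task 6 = 4; EF_Task 6 = 4+4 = 8
ES_Task 7 = max(EF_Task 4=16, EF_Task 5=25, EF_Task 6=8) = 25; EF_Task 7 = 25+8 = 33
Expected project duration μ = 33 days. Critical path: Task 1 → Task 3 → Task 5 → Task 7.

Backward pass:
LF_Task 7 = 33; LS_Task 7 = 33−8 = 25
LF_Task 6 = LS_Task 7 = 25; LS_Task 6 = 25−4 = 21
LF_Task 5 = LS_Task 7 = 25; LS_Task 5 = 25−10 = 15
LF_Task 4 = LS_Task 7 = 25; LS_Task 4 = 25−11 = 14
LF_Task 3 = LS_Task 5 = 15; LS_Task 3 = 15−10 = 5
LF_Task 2 = min(LS_Task 3=5, LS_Task 5=15, LS_Task 6=21) = 5; LS_Task 2 = 5−4 = 1
LF_Task 1 = min(LS_Task 3=5, LS_Task 4=14) = 5; LS_Task 1 = 5−5 = 0
Slack_Task 2 = LS_Task 2 − ES_Task 2 = 1 − 0 = 1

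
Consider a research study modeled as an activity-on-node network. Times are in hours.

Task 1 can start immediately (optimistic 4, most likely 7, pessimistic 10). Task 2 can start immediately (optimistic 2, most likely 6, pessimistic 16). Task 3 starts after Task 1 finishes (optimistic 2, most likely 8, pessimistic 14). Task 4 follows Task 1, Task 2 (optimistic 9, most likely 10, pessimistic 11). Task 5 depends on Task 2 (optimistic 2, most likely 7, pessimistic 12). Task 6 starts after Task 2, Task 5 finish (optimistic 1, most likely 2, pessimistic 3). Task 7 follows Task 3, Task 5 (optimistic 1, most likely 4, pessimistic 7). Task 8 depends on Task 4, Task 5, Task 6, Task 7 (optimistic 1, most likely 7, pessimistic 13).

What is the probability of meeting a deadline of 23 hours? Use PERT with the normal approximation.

0.171

te_Task 1 = (4 + 4·7 + 10)/6 = 42/6 = 7; σ²_Task 1 = ((10−4)/6)² = 1.000
te_Task 2 = (2 + 4·6 + 16)/6 = 42/6 = 7; σ²_Task 2 = ((16−2)/6)² = 5.444
te_Task 3 = (2 + 4·8 + 14)/6 = 48/6 = 8; σ²_Task 3 = ((14−2)/6)² = 4.000
te_Task 4 = (9 + 4·10 + 11)/6 = 60/6 = 10; σ²_Task 4 = ((11−9)/6)² = 0.111
te_Task 5 = (2 + 4·7 + 12)/6 = 42/6 = 7; σ²_Task 5 = ((12−2)/6)² = 2.778
te_Task 6 = (1 + 4·2 + 3)/6 = 12/6 = 2; σ²_Task 6 = ((3−1)/6)² = 0.111
te_Task 7 = (1 + 4·4 + 7)/6 = 24/6 = 4; σ²_Task 7 = ((7−1)/6)² = 1.000
te_Task 8 = (1 + 4·7 + 13)/6 = 42/6 = 7; σ²_Task 8 = ((13−1)/6)² = 4.000

Forward pass:
ES_Task 1 = 0; EF_Task 1 = 7
ES_Task 2 = 0; EF_Task 2 = 7
ES_Task 3 = 7; EF_Task 3 = 7+8 = 15
ES_Task 4 = max(EF_Task 1=7, EF_Task 2=7) = 7; EF_Task 4 = 7+10 = 17
ES_Task 5 = 7; EF_Task 5 = 7+7 = 14
ES_Task 6 = max(EF_Task 2=7, EF_Task 5=14) = 14; EF_Task 6 = 14+2 = 16
ES_Task 7 = max(EF_Task 3=15, EF_Task 5=14) = 15; EF_Task 7 = 15+4 = 19
ES_Task 8 = max(EF_Task 4=17, EF_Task 5=14, EF_Task 6=16, EF_Task 7=19) = 19; EF_Task 8 = 19+7 = 26
Expected project duration μ = 26 hours. Critical path: Task 1 → Task 3 → Task 7 → Task 8.

Variance along critical path = 1.000 + 4.000 + 1.000 + 4.000 = 10.000; σ = √10.000 = 3.162 hours.
Z = (23 − 26) / 3.162 = -0.949
P(T ≤ 23) = Φ(-0.949) ≈ 0.171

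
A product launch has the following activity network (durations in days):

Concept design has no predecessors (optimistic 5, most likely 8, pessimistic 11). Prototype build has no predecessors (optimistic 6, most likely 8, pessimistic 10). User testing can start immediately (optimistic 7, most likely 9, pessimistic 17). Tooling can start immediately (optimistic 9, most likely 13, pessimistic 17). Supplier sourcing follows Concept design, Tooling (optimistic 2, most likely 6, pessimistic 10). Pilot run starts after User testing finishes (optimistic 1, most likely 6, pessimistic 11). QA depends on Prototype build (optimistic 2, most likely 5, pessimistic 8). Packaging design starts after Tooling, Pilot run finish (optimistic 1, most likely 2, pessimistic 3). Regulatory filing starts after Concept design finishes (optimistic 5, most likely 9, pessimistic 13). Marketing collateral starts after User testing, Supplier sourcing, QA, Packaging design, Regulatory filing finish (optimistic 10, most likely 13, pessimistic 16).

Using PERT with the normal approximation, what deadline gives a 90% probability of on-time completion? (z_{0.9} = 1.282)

te_Concept design = (5 + 4·8 + 11)/6 = 48/6 = 8; σ²_Concept design = ((11−5)/6)² = 1.000
te_Prototype build = (6 + 4·8 + 10)/6 = 48/6 = 8; σ²_Prototype build = ((10−6)/6)² = 0.444
te_User testing = (7 + 4·9 + 17)/6 = 60/6 = 10; σ²_User testing = ((17−7)/6)² = 2.778
te_Tooling = (9 + 4·13 + 17)/6 = 78/6 = 13; σ²_Tooling = ((17−9)/6)² = 1.778
te_Supplier sourcing = (2 + 4·6 + 10)/6 = 36/6 = 6; σ²_Supplier sourcing = ((10−2)/6)² = 1.778
te_Pilot run = (1 + 4·6 + 11)/6 = 36/6 = 6; σ²_Pilot run = ((11−1)/6)² = 2.778
te_QA = (2 + 4·5 + 8)/6 = 30/6 = 5; σ²_QA = ((8−2)/6)² = 1.000
te_Packaging design = (1 + 4·2 + 3)/6 = 12/6 = 2; σ²_Packaging design = ((3−1)/6)² = 0.111
te_Regulatory filing = (5 + 4·9 + 13)/6 = 54/6 = 9; σ²_Regulatory filing = ((13−5)/6)² = 1.778
te_Marketing collateral = (10 + 4·13 + 16)/6 = 78/6 = 13; σ²_Marketing collateral = ((16−10)/6)² = 1.000

Forward pass:
ES_Concept design = 0; EF_Concept design = 8
ES_Prototype build = 0; EF_Prototype build = 8
ES_User testing = 0; EF_User testing = 10
ES_Tooling = 0; EF_Tooling = 13
ES_Supplier sourcing = max(EF_Concept design=8, EF_Tooling=13) = 13; EF_Supplier sourcing = 13+6 = 19
ES_Pilot run = 10; EF_Pilot run = 10+6 = 16
ES_QA = 8; EF_QA = 8+5 = 13
ES_Packaging design = max(EF_Tooling=13, EF_Pilot run=16) = 16; EF_Packaging design = 16+2 = 18
ES_Regulatory filing = 8; EF_Regulatory filing = 8+9 = 17
ES_Marketing collateral = max(EF_User testing=10, EF_Supplier sourcing=19, EF_QA=13, EF_Packaging design=18, EF_Regulatory filing=17) = 19; EF_Marketing collateral = 19+13 = 32
Expected project duration μ = 32 days. Critical path: Tooling → Supplier sourcing → Marketing collateral.

Variance along critical path = 1.778 + 1.778 + 1.000 = 4.556; σ = 2.134 days.
D = μ + z·σ = 32 + 1.282·2.134 = 34.7 days

34.7 days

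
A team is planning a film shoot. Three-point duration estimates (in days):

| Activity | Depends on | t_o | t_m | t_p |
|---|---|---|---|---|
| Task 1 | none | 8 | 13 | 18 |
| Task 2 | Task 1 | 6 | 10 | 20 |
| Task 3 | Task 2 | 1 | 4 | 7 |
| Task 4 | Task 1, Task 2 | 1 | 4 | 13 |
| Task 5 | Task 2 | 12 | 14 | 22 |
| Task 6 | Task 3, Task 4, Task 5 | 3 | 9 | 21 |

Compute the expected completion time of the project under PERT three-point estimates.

te_Task 1 = (8 + 4·13 + 18)/6 = 78/6 = 13
te_Task 2 = (6 + 4·10 + 20)/6 = 66/6 = 11
te_Task 3 = (1 + 4·4 + 7)/6 = 24/6 = 4
te_Task 4 = (1 + 4·4 + 13)/6 = 30/6 = 5
te_Task 5 = (12 + 4·14 + 22)/6 = 90/6 = 15
te_Task 6 = (3 + 4·9 + 21)/6 = 60/6 = 10

Forward pass:
ES_Task 1 = 0; EF_Task 1 = 13
ES_Task 2 = 13; EF_Task 2 = 13+11 = 24
ES_Task 3 = 24; EF_Task 3 = 24+4 = 28
ES_Task 4 = max(EF_Task 1=13, EF_Task 2=24) = 24; EF_Task 4 = 24+5 = 29
ES_Task 5 = 24; EF_Task 5 = 24+15 = 39
ES_Task 6 = max(EF_Task 3=28, EF_Task 4=29, EF_Task 5=39) = 39; EF_Task 6 = 39+10 = 49
Expected project duration μ = 49 days. Critical path: Task 1 → Task 2 → Task 5 → Task 6.

49 days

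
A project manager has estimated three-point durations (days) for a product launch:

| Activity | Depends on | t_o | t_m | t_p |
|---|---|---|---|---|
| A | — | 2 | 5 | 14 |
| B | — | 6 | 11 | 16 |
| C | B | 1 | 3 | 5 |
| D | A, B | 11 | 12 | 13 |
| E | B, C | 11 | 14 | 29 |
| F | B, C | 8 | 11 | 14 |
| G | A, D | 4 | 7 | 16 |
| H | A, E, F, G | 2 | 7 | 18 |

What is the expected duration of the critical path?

39 days

te_A = (2 + 4·5 + 14)/6 = 36/6 = 6
te_B = (6 + 4·11 + 16)/6 = 66/6 = 11
te_C = (1 + 4·3 + 5)/6 = 18/6 = 3
te_D = (11 + 4·12 + 13)/6 = 72/6 = 12
te_E = (11 + 4·14 + 29)/6 = 96/6 = 16
te_F = (8 + 4·11 + 14)/6 = 66/6 = 11
te_G = (4 + 4·7 + 16)/6 = 48/6 = 8
te_H = (2 + 4·7 + 18)/6 = 48/6 = 8

Forward pass:
ES_A = 0; EF_A = 6
ES_B = 0; EF_B = 11
ES_C = 11; EF_C = 11+3 = 14
ES_D = max(EF_A=6, EF_B=11) = 11; EF_D = 11+12 = 23
ES_E = max(EF_B=11, EF_C=14) = 14; EF_E = 14+16 = 30
ES_F = max(EF_B=11, EF_C=14) = 14; EF_F = 14+11 = 25
ES_G = max(EF_A=6, EF_D=23) = 23; EF_G = 23+8 = 31
ES_H = max(EF_A=6, EF_E=30, EF_F=25, EF_G=31) = 31; EF_H = 31+8 = 39
Expected project duration μ = 39 days. Critical path: B → D → G → H.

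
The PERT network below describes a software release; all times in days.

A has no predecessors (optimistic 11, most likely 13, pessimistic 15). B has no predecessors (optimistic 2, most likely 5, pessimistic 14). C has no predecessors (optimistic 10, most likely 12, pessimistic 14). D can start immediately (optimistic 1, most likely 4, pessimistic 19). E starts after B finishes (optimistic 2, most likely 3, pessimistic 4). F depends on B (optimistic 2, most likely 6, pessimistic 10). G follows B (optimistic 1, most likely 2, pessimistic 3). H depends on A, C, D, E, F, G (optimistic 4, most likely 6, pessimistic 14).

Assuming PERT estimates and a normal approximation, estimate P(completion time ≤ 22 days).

0.867

te_A = (11 + 4·13 + 15)/6 = 78/6 = 13; σ²_A = ((15−11)/6)² = 0.444
te_B = (2 + 4·5 + 14)/6 = 36/6 = 6; σ²_B = ((14−2)/6)² = 4.000
te_C = (10 + 4·12 + 14)/6 = 72/6 = 12; σ²_C = ((14−10)/6)² = 0.444
te_D = (1 + 4·4 + 19)/6 = 36/6 = 6; σ²_D = ((19−1)/6)² = 9.000
te_E = (2 + 4·3 + 4)/6 = 18/6 = 3; σ²_E = ((4−2)/6)² = 0.111
te_F = (2 + 4·6 + 10)/6 = 36/6 = 6; σ²_F = ((10−2)/6)² = 1.778
te_G = (1 + 4·2 + 3)/6 = 12/6 = 2; σ²_G = ((3−1)/6)² = 0.111
te_H = (4 + 4·6 + 14)/6 = 42/6 = 7; σ²_H = ((14−4)/6)² = 2.778

Forward pass:
ES_A = 0; EF_A = 13
ES_B = 0; EF_B = 6
ES_C = 0; EF_C = 12
ES_D = 0; EF_D = 6
ES_E = 6; EF_E = 6+3 = 9
ES_F = 6; EF_F = 6+6 = 12
ES_G = 6; EF_G = 6+2 = 8
ES_H = max(EF_A=13, EF_C=12, EF_D=6, EF_E=9, EF_F=12, EF_G=8) = 13; EF_H = 13+7 = 20
Expected project duration μ = 20 days. Critical path: A → H.

Variance along critical path = 0.444 + 2.778 = 3.222; σ = √3.222 = 1.795 days.
Z = (22 − 20) / 1.795 = 1.114
P(T ≤ 22) = Φ(1.114) ≈ 0.867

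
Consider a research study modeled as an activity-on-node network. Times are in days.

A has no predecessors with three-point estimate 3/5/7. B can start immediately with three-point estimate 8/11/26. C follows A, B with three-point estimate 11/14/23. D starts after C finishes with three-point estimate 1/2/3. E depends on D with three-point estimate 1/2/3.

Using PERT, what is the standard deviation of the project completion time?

te_A = (3 + 4·5 + 7)/6 = 30/6 = 5; σ²_A = ((7−3)/6)² = 0.444
te_B = (8 + 4·11 + 26)/6 = 78/6 = 13; σ²_B = ((26−8)/6)² = 9.000
te_C = (11 + 4·14 + 23)/6 = 90/6 = 15; σ²_C = ((23−11)/6)² = 4.000
te_D = (1 + 4·2 + 3)/6 = 12/6 = 2; σ²_D = ((3−1)/6)² = 0.111
te_E = (1 + 4·2 + 3)/6 = 12/6 = 2; σ²_E = ((3−1)/6)² = 0.111

Forward pass:
ES_A = 0; EF_A = 5
ES_B = 0; EF_B = 13
ES_C = max(EF_A=5, EF_B=13) = 13; EF_C = 13+15 = 28
ES_D = 28; EF_D = 28+2 = 30
ES_E = 30; EF_E = 30+2 = 32
Expected project duration μ = 32 days. Critical path: B → C → D → E.

Variance along critical path = 9.000 + 4.000 + 0.111 + 0.111 = 13.222
σ = √13.222 = 3.636 days

3.64 days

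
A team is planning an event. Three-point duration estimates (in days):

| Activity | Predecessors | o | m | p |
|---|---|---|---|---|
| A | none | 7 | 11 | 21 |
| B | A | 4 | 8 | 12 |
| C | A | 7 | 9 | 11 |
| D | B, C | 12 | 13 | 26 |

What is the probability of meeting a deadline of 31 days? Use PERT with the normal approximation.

0.069

te_A = (7 + 4·11 + 21)/6 = 72/6 = 12; σ²_A = ((21−7)/6)² = 5.444
te_B = (4 + 4·8 + 12)/6 = 48/6 = 8; σ²_B = ((12−4)/6)² = 1.778
te_C = (7 + 4·9 + 11)/6 = 54/6 = 9; σ²_C = ((11−7)/6)² = 0.444
te_D = (12 + 4·13 + 26)/6 = 90/6 = 15; σ²_D = ((26−12)/6)² = 5.444

Forward pass:
ES_A = 0; EF_A = 12
ES_B = 12; EF_B = 12+8 = 20
ES_C = 12; EF_C = 12+9 = 21
ES_D = max(EF_B=20, EF_C=21) = 21; EF_D = 21+15 = 36
Expected project duration μ = 36 days. Critical path: A → C → D.

Variance along critical path = 5.444 + 0.444 + 5.444 = 11.333; σ = √11.333 = 3.367 days.
Z = (31 − 36) / 3.367 = -1.485
P(T ≤ 31) = Φ(-1.485) ≈ 0.069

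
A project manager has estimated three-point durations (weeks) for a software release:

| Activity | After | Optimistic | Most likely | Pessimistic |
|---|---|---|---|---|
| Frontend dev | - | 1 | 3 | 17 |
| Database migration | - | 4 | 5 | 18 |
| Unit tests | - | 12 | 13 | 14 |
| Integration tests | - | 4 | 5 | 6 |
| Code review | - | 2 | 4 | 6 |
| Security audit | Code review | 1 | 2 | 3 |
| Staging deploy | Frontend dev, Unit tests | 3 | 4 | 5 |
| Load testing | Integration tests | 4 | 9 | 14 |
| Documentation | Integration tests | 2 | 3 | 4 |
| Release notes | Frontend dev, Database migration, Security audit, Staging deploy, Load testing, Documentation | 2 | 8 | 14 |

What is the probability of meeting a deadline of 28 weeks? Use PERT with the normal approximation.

0.928

te_Frontend dev = (1 + 4·3 + 17)/6 = 30/6 = 5; σ²_Frontend dev = ((17−1)/6)² = 7.111
te_Database migration = (4 + 4·5 + 18)/6 = 42/6 = 7; σ²_Database migration = ((18−4)/6)² = 5.444
te_Unit tests = (12 + 4·13 + 14)/6 = 78/6 = 13; σ²_Unit tests = ((14−12)/6)² = 0.111
te_Integration tests = (4 + 4·5 + 6)/6 = 30/6 = 5; σ²_Integration tests = ((6−4)/6)² = 0.111
te_Code review = (2 + 4·4 + 6)/6 = 24/6 = 4; σ²_Code review = ((6−2)/6)² = 0.444
te_Security audit = (1 + 4·2 + 3)/6 = 12/6 = 2; σ²_Security audit = ((3−1)/6)² = 0.111
te_Staging deploy = (3 + 4·4 + 5)/6 = 24/6 = 4; σ²_Staging deploy = ((5−3)/6)² = 0.111
te_Load testing = (4 + 4·9 + 14)/6 = 54/6 = 9; σ²_Load testing = ((14−4)/6)² = 2.778
te_Documentation = (2 + 4·3 + 4)/6 = 18/6 = 3; σ²_Documentation = ((4−2)/6)² = 0.111
te_Release notes = (2 + 4·8 + 14)/6 = 48/6 = 8; σ²_Release notes = ((14−2)/6)² = 4.000

Forward pass:
ES_Frontend dev = 0; EF_Frontend dev = 5
ES_Database migration = 0; EF_Database migration = 7
ES_Unit tests = 0; EF_Unit tests = 13
ES_Integration tests = 0; EF_Integration tests = 5
ES_Code review = 0; EF_Code review = 4
ES_Security audit = 4; EF_Security audit = 4+2 = 6
ES_Staging deploy = max(EF_Frontend dev=5, EF_Unit tests=13) = 13; EF_Staging deploy = 13+4 = 17
ES_Load testing = 5; EF_Load testing = 5+9 = 14
ES_Documentation = 5; EF_Documentation = 5+3 = 8
ES_Release notes = max(EF_Frontend dev=5, EF_Database migration=7, EF_Security audit=6, EF_Staging deploy=17, EF_Load testing=14, EF_Documentation=8) = 17; EF_Release notes = 17+8 = 25
Expected project duration μ = 25 weeks. Critical path: Unit tests → Staging deploy → Release notes.

Variance along critical path = 0.111 + 0.111 + 4.000 = 4.222; σ = √4.222 = 2.055 weeks.
Z = (28 − 25) / 2.055 = 1.460
P(T ≤ 28) = Φ(1.460) ≈ 0.928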